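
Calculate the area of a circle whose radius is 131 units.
Area = pi * r²
Area = pi * 131²
Area = pi * 17161
Area = 53912.87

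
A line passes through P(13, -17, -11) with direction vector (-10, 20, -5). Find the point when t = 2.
P(2) = (13 + (-10)(2), -17 + 20(2), -11 + (-5)(2)) = (-7, 23, -21)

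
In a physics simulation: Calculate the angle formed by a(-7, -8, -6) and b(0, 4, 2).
a·b = -44, |a|² = 149, |b|² = 20
cos θ = -44/√2980 ≈ -0.806
θ ≈ 143.7°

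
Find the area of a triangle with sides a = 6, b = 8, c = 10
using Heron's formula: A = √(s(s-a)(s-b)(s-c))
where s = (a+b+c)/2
s = (6+8+10)/2 = 12
A = √(12·6·4·2) = √576 = 24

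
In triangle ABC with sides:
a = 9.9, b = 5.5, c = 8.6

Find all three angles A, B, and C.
By the law of cosines:
cos(A) = (b² + c² - a²)/(2bc) = 0.065539  →  A = 86.24°
cos(B) = (a² + c² - b²)/(2ac) = 0.832276  →  B = 33.67°
cos(C) = (a² + b² - c²)/(2ab) = 0.498623  →  C = 60.09°
Check: A + B + C = 180.0° ✓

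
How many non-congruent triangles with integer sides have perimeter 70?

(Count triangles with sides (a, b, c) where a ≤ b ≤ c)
With a ≤ b ≤ c and a + b + c = 70, the triangle inequality a + b > c gives c < 70/2, so c ≤ 34.
Iterate a from 1 to ⌊p/3⌋ = 23; for each a, b ranges from a to ⌊(p−a)/2⌋ with c = p − a − b, keeping only c ≥ b.
Triples: (2, 34, 34), (3, 33, 34), (4, 32, 34), …
Count = 102 triangles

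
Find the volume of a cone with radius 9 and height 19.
Volume = (1/3) * pi * r² * h
Volume = (1/3) * pi * 9² * 19
Volume = (1/3) * pi * 81 * 19
Volume = (1/3) * pi * 1539
Volume = 1611.64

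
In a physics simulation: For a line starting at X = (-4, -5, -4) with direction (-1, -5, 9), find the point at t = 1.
P(1) = (-4 + (-1)(1), -5 + (-5)(1), -4 + 9(1)) = (-5, -10, 5)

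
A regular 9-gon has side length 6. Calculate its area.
For a regular 9-gon with side length s = 6:
Apothem a = s / (2*tan(pi/9)) = 6 / (2*tan(pi/9)) ≈ 8.24243
Perimeter P = 9 * 6 = 54
Area = (1/2) * P * a = (1/2) * 54 * 8.24243 = 222.55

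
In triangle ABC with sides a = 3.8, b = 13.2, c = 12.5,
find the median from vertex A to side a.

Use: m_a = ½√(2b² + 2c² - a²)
m_a = ½√(2·13.2² + 2·12.5² - 3.8²)
m_a = ½√(348.48 + 312.5 - 14.44) = ½√646.54 = 12.71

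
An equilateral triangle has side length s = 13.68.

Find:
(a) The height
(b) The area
(a) Height h = s·√3/2 = 13.68·√3/2 = 11.85
(b) Area = (√3/4)·s² = (√3/4)·13.68² = (√3/4)·187.142 = 81.04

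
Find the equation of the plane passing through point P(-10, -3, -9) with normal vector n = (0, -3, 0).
d = n·P = (0)(-10) + (-3)(-3) + (0)(-9) = 9
Plane: -3y = 9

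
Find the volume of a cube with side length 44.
Volume = s³
Volume = 44³
Volume = 85184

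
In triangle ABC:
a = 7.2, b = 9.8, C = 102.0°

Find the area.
Using A = ½ab·sin(C):
A = ½·7.2·9.8·sin(102.0°) = ½·70.56·0.978148 = 34.51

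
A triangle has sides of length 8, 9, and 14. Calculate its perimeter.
Perimeter = sum of all sides
Perimeter = 8 + 9 + 14
Perimeter = 31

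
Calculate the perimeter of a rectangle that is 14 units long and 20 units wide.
Perimeter = 2 * (length + width)
Perimeter = 2 * (14 + 20)
Perimeter = 2 * 34
Perimeter = 68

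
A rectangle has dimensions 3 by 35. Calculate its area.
Area = length * width
Area = 3 * 35
Area = 105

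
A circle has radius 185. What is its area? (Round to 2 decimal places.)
Area = pi * r²
Area = pi * 185²
Area = pi * 34225
Area = 107521.01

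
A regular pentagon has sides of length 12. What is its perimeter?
Perimeter = number of sides * side length
Perimeter = 5 * 12
Perimeter = 60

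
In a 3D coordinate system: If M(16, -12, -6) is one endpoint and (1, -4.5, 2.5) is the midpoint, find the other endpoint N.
N = (2×1 - 16, 2×(-4.5) - (-12), 2×2.5 - (-6)) = (-14, 3, 11)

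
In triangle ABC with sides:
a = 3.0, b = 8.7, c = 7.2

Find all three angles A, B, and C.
By the law of cosines:
cos(A) = (b² + c² - a²)/(2bc) = 0.946121  →  A = 18.89°
cos(B) = (a² + c² - b²)/(2ac) = -0.343750  →  B = 110.1°
cos(C) = (a² + b² - c²)/(2ab) = 0.629310  →  C = 51°
Check: A + B + C = 180.0° ✓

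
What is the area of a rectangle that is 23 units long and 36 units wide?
Area = length * width
Area = 23 * 36
Area = 828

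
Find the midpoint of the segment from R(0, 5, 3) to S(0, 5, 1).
Midpoint = ((0+0)/2, (5+5)/2, (3+1)/2) = (0, 5, 2)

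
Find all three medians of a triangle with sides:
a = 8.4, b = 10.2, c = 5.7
Using m_x = ½√(2y² + 2z² - x²):
m_a = ½√(2·10.2² + 2·5.7² - 8.4²) = ½√202.5 = 7.115
m_b = ½√(2·8.4² + 2·5.7² - 10.2²) = ½√102.06 = 5.051
m_c = ½√(2·8.4² + 2·10.2² - 5.7²) = ½√316.71 = 8.898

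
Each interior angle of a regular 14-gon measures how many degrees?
Interior angle of a regular n-gon = (n-2)*180/n
Interior angle = (14-2)*180/14
Interior angle = 12*180/14
Interior angle = 2160/14
Interior angle = 154.29 degrees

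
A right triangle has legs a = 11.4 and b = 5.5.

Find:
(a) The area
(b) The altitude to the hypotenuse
(a) Area = ½ab = ½·11.4·5.5 = 31.35
(b) Hypotenuse c = √(11.4² + 5.5²) = √160.21 = 12.6574
    Area = ½·c·h_c  →  h_c = 2·Area/c = 2·31.35/12.6574 = 4.954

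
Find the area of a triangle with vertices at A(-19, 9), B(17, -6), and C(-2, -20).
Using the coordinate formula: Area = (1/2)|x₁(y₂-y₃) + x₂(y₃-y₁) + x₃(y₁-y₂)|
Area = (1/2)|(-19)((-6)-(-20)) + 17((-20)-9) + (-2)(9-(-6))|
Area = (1/2)|(-19)*14 + 17*(-29) + (-2)*15|
Area = (1/2)|(-266) + (-493) + (-30)|
Area = (1/2)*789 = 394.50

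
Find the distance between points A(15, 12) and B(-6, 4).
Using the distance formula: d = sqrt((x₂-x₁)² + (y₂-y₁)²)
dx = (-6) - 15 = -21
dy = 4 - 12 = -8
d = sqrt((-21)² + (-8)²) = sqrt(441 + 64) = sqrt(505) = 22.47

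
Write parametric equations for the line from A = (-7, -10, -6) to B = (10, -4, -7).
Direction vector d = B - A = (17, 6, -1)
x = -7 + 17t, y = -10 + 6t, z = -6 - t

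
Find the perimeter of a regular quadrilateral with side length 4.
Perimeter = number of sides * side length
Perimeter = 4 * 4
Perimeter = 16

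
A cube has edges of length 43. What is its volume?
Volume = s³
Volume = 43³
Volume = 79507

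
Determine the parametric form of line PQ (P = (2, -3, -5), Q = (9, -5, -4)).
Direction vector d = Q - P = (7, -2, 1)
x = 2 + 7t, y = -3 - 2t, z = -5 + t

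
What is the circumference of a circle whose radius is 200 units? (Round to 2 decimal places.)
Circumference = 2 * pi * r
Circumference = 2 * pi * 200
Circumference = 1256.64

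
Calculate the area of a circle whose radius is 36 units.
Area = pi * r²
Area = pi * 36²
Area = pi * 1296
Area = 4071.50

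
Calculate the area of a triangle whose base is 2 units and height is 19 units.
Area = (1/2) * base * height
Area = (1/2) * 2 * 19
Area = 19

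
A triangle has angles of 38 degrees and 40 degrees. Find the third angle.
Sum of angles in a triangle = 180 degrees
Third angle = 180 - 38 - 40
Third angle = 102 degrees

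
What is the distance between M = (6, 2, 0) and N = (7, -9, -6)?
d = √[(1)² + (-11)² + (-6)²] = √158 = 12.57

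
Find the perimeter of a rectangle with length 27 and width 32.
Perimeter = 2 * (length + width)
Perimeter = 2 * (27 + 32)
Perimeter = 2 * 59
Perimeter = 118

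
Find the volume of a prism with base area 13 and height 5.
Volume = base area * height
Volume = 13 * 5
Volume = 65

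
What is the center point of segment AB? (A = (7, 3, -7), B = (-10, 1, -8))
Midpoint = ((7-10)/2, (3+1)/2, (-7-8)/2) = (-1.5, 2, -7.5)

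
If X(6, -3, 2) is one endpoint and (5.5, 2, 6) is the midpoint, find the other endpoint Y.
Y = (2×5.5 - 6, 2×2 - (-3), 2×6 - 2) = (5, 7, 10)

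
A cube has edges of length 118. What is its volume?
Volume = s³
Volume = 118³
Volume = 1643032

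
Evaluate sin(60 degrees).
sin(60 degrees) = sqrt(3)/2
Decimal approximation: 0.866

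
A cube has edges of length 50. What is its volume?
Volume = s³
Volume = 50³
Volume = 125000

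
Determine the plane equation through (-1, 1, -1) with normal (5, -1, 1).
d = n·P = (5)(-1) + (-1)(1) + (1)(-1) = -7
Plane: 5x - y + z = -7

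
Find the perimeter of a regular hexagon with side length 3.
Perimeter = number of sides * side length
Perimeter = 6 * 3
Perimeter = 18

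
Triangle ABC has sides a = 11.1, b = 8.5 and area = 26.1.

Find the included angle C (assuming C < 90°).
Area = ½ab·sin(C)  →  sin(C) = 2·Area/(ab)
sin(C) = 2·26.1/(11.1·8.5) = 0.553259
C = arcsin(0.553259) = 33.59°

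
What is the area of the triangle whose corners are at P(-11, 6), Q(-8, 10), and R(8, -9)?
Using the coordinate formula: Area = (1/2)|x₁(y₂-y₃) + x₂(y₃-y₁) + x₃(y₁-y₂)|
Area = (1/2)|(-11)(10-(-9)) + (-8)((-9)-6) + 8(6-10)|
Area = (1/2)|(-11)*19 + (-8)*(-15) + 8*(-4)|
Area = (1/2)|(-209) + 120 + (-32)|
Area = (1/2)*121 = 60.50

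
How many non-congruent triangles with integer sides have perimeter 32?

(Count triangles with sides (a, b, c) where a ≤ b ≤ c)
With a ≤ b ≤ c and a + b + c = 32, the triangle inequality a + b > c gives c < 32/2, so c ≤ 15.
Iterate a from 1 to ⌊p/3⌋ = 10; for each a, b ranges from a to ⌊(p−a)/2⌋ with c = p − a − b, keeping only c ≥ b.
Triples: (2, 15, 15), (3, 14, 15), (4, 13, 15), …
Count = 21 triangles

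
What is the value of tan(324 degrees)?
tan(324 degrees) = -0.7265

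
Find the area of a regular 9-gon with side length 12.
For a regular 9-gon with side length s = 12:
Apothem a = s / (2*tan(pi/9)) = 12 / (2*tan(pi/9)) ≈ 16.4849
Perimeter P = 9 * 12 = 108
Area = (1/2) * P * a = (1/2) * 108 * 16.4849 = 890.18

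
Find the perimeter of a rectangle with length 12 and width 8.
Perimeter = 2 * (length + width)
Perimeter = 2 * (12 + 8)
Perimeter = 2 * 20
Perimeter = 40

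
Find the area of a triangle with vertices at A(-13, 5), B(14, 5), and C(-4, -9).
Using the coordinate formula: Area = (1/2)|x₁(y₂-y₃) + x₂(y₃-y₁) + x₃(y₁-y₂)|
Area = (1/2)|(-13)(5-(-9)) + 14((-9)-5) + (-4)(5-5)|
Area = (1/2)|(-13)*14 + 14*(-14) + (-4)*0|
Area = (1/2)|(-182) + (-196) + 0|
Area = (1/2)*378 = 189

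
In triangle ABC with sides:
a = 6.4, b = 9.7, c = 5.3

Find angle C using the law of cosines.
cos(C) = (a² + b² - c²)/(2ab)
cos(C) = (6.4² + 9.7² - 5.3²)/(2·6.4·9.7) = 106.96/124.16 = 0.861469
C = arccos(0.861469) = 30.52°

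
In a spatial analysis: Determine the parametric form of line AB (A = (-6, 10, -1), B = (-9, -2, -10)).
Direction vector d = B - A = (-3, -12, -9)
x = -6 - 3t, y = 10 - 12t, z = -1 - 9t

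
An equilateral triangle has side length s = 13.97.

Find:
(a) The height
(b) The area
(a) Height h = s·√3/2 = 13.97·√3/2 = 12.1
(b) Area = (√3/4)·s² = (√3/4)·13.97² = (√3/4)·195.161 = 84.51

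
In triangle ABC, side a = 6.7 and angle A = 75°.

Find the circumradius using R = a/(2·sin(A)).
R = a/(2·sin(A)) = 6.7/(2·sin(75°))
R = 6.7/(2·0.965926) = 6.7/1.931852 = 3.468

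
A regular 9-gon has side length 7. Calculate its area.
For a regular 9-gon with side length s = 7:
Apothem a = s / (2*tan(pi/9)) = 7 / (2*tan(pi/9)) ≈ 9.6162
Perimeter P = 9 * 7 = 63
Area = (1/2) * P * a = (1/2) * 63 * 9.6162 = 302.91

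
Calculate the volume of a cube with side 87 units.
Volume = s³
Volume = 87³
Volume = 658503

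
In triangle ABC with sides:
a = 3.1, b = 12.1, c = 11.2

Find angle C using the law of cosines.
cos(C) = (a² + b² - c²)/(2ab)
cos(C) = (3.1² + 12.1² - 11.2²)/(2·3.1·12.1) = 30.58/75.02 = 0.407625
C = arccos(0.407625) = 65.94°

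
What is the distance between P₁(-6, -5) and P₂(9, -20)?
Using the distance formula: d = sqrt((x₂-x₁)² + (y₂-y₁)²)
dx = 9 - (-6) = 15
dy = (-20) - (-5) = -15
d = sqrt(15² + (-15)²) = sqrt(225 + 225) = sqrt(450) = 21.21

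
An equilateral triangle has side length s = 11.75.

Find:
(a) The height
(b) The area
(a) Height h = s·√3/2 = 11.75·√3/2 = 10.18
(b) Area = (√3/4)·s² = (√3/4)·11.75² = (√3/4)·138.062 = 59.78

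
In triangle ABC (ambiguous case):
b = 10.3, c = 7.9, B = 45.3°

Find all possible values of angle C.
sin(C)/c = sin(B)/b  →  sin(C) = c·sin(B)/b = 7.9·sin(45.3°)/10.3 = 0.545176
C₁ = arcsin(0.545176) = 33.04°,  C₂ = 180° - C₁ = 146.96°
Check C₂: A = 180° - 45.3° - 146.96° = -12.26° ≤ 0, rejected
C = 33.04° (one solution)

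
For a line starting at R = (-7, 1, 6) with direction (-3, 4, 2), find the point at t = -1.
P(-1) = (-7 + (-3)(-1), 1 + 4(-1), 6 + 2(-1)) = (-4, -3, 4)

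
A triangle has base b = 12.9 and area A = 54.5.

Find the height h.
A = ½bh  →  h = 2A/b
h = 2·54.5/12.9 = 8.45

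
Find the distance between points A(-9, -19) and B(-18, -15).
Using the distance formula: d = sqrt((x₂-x₁)² + (y₂-y₁)²)
dx = (-18) - (-9) = -9
dy = (-15) - (-19) = 4
d = sqrt((-9)² + 4²) = sqrt(81 + 16) = sqrt(97) = 9.85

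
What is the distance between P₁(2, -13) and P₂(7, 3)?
Using the distance formula: d = sqrt((x₂-x₁)² + (y₂-y₁)²)
dx = 7 - 2 = 5
dy = 3 - (-13) = 16
d = sqrt(5² + 16²) = sqrt(25 + 256) = sqrt(281) = 16.76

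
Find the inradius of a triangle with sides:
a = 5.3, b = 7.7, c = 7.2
s = (a+b+c)/2 = (5.3+7.7+7.2)/2 = 10.1
Area = √(s(s-a)(s-b)(s-c)) = √(10.1·4.8·2.4·2.9) = 18.369
r = Area/s = 18.369/10.1 = 1.819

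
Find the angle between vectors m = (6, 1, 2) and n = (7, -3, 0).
m·n = 39, |m|² = 41, |n|² = 58
cos θ = 39/√2378 ≈ 0.7998
θ ≈ 36.89°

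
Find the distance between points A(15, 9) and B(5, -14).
Using the distance formula: d = sqrt((x₂-x₁)² + (y₂-y₁)²)
dx = 5 - 15 = -10
dy = (-14) - 9 = -23
d = sqrt((-10)² + (-23)²) = sqrt(100 + 529) = sqrt(629) = 25.08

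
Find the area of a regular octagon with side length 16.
For a regular 8-gon with side length s = 16:
Apothem a = s / (2*tan(pi/8)) = 16 / (2*tan(pi/8)) ≈ 19.3137
Perimeter P = 8 * 16 = 128
Area = (1/2) * P * a = (1/2) * 128 * 19.3137 = 1236.08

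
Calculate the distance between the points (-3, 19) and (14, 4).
Using the distance formula: d = sqrt((x₂-x₁)² + (y₂-y₁)²)
dx = 14 - (-3) = 17
dy = 4 - 19 = -15
d = sqrt(17² + (-15)²) = sqrt(289 + 225) = sqrt(514) = 22.67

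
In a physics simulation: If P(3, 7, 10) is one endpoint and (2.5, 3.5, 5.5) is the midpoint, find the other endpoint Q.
Q = (2×2.5 - 3, 2×3.5 - 7, 2×5.5 - 10) = (2, 0, 1)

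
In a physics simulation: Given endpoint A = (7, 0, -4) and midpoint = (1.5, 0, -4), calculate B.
B = (2×1.5 - 7, 2×0 - 0, 2×(-4) - (-4)) = (-4, 0, -4)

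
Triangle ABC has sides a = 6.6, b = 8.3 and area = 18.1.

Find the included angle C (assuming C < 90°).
Area = ½ab·sin(C)  →  sin(C) = 2·Area/(ab)
sin(C) = 2·18.1/(6.6·8.3) = 0.660825
C = arcsin(0.660825) = 41.36°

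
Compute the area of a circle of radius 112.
Area = pi * r²
Area = pi * 112²
Area = pi * 12544
Area = 39408.14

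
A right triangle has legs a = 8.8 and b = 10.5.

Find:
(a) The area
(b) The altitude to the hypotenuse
(a) Area = ½ab = ½·8.8·10.5 = 46.2
(b) Hypotenuse c = √(8.8² + 10.5²) = √187.69 = 13.7
    Area = ½·c·h_c  →  h_c = 2·Area/c = 2·46.2/13.7 = 6.745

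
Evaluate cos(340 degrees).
cos(340 degrees) = 0.9397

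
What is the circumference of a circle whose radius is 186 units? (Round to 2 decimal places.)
Circumference = 2 * pi * r
Circumference = 2 * pi * 186
Circumference = 1168.67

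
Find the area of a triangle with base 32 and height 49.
Area = (1/2) * base * height
Area = (1/2) * 32 * 49
Area = 784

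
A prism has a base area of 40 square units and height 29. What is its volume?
Volume = base area * height
Volume = 40 * 29
Volume = 1160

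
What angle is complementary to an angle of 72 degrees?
Complementary angles sum to 90 degrees.
Other angle = 90 - 72
Other angle = 18 degrees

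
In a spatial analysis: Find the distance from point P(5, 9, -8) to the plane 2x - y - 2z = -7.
d = |2(5) + (-1)(9) + (-2)(-8) - (-7)| / √(2² + (-1)² + (-2)²) = 24/√9 = 8.0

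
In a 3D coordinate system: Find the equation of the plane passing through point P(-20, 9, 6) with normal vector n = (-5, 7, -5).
d = n·P = (-5)(-20) + (7)(9) + (-5)(6) = 133
Plane: -5x + 7y - 5z = 133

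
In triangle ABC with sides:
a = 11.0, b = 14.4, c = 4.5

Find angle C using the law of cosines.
cos(C) = (a² + b² - c²)/(2ab)
cos(C) = (11.0² + 14.4² - 4.5²)/(2·11.0·14.4) = 308.11/316.8 = 0.972569
C = arccos(0.972569) = 13.45°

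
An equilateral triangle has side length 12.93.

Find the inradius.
For an equilateral triangle, r = s/(2√3) where s is the side.
r = 12.93/(2√3) = 12.93/3.464102 = 3.733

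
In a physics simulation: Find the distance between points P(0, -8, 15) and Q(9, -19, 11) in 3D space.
d = √[(9)² + (-11)² + (-4)²] = √218 = 14.76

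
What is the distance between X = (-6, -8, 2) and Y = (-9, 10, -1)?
d = √[(-3)² + (18)² + (-3)²] = √342 = 18.49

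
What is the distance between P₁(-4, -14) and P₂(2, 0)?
Using the distance formula: d = sqrt((x₂-x₁)² + (y₂-y₁)²)
dx = 2 - (-4) = 6
dy = 0 - (-14) = 14
d = sqrt(6² + 14²) = sqrt(36 + 196) = sqrt(232) = 15.23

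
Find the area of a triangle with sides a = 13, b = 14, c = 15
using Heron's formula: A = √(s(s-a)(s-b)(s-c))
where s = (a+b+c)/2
s = (13+14+15)/2 = 21
A = √(21·8·7·6) = √7056 = 84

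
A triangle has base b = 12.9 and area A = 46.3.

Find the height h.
A = ½bh  →  h = 2A/b
h = 2·46.3/12.9 = 7.178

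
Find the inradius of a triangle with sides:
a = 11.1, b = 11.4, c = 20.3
s = (a+b+c)/2 = (11.1+11.4+20.3)/2 = 21.4
Area = √(s(s-a)(s-b)(s-c)) = √(21.4·10.3·10·1.1) = 49.2404
r = Area/s = 49.2404/21.4 = 2.301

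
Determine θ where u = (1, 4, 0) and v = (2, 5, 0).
u·v = 22, |u|² = 17, |v|² = 29
cos θ = 22/√493 ≈ 0.9908
θ ≈ 7.765°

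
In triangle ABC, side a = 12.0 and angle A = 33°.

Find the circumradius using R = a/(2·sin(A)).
R = a/(2·sin(A)) = 12.0/(2·sin(33°))
R = 12.0/(2·0.544639) = 12.0/1.089278 = 11.02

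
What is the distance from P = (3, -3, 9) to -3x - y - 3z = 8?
d = |(-3)(3) + (-1)(-3) + (-3)(9) - (8)| / √((-3)² + (-1)² + (-3)²) = 41/√19 = 9.406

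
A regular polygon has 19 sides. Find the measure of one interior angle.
Interior angle of a regular n-gon = (n-2)*180/n
Interior angle = (19-2)*180/19
Interior angle = 17*180/19
Interior angle = 3060/19
Interior angle = 161.05 degrees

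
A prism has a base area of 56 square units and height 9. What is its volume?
Volume = base area * height
Volume = 56 * 9
Volume = 504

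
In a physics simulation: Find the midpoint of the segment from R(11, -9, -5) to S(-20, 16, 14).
Midpoint = ((11-20)/2, (-9+16)/2, (-5+14)/2) = (-4.5, 3.5, 4.5)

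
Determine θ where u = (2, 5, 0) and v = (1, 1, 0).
u·v = 7, |u|² = 29, |v|² = 2
cos θ = 7/√58 ≈ 0.9191
θ ≈ 23.2°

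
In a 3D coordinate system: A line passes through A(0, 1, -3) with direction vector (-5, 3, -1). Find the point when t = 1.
P(1) = (0 + (-5)(1), 1 + 3(1), -3 + (-1)(1)) = (-5, 4, -4)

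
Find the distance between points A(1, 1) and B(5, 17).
Using the distance formula: d = sqrt((x₂-x₁)² + (y₂-y₁)²)
dx = 5 - 1 = 4
dy = 17 - 1 = 16
d = sqrt(4² + 16²) = sqrt(16 + 256) = sqrt(272) = 16.49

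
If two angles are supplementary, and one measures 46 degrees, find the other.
Supplementary angles sum to 180 degrees.
Other angle = 180 - 46
Other angle = 134 degrees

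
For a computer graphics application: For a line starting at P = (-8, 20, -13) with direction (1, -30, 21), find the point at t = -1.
P(-1) = (-8 + 1(-1), 20 + (-30)(-1), -13 + 21(-1)) = (-9, 50, -34)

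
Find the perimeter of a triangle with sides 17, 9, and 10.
Perimeter = sum of all sides
Perimeter = 17 + 9 + 10
Perimeter = 36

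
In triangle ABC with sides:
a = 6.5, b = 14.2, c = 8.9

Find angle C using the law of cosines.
cos(C) = (a² + b² - c²)/(2ab)
cos(C) = (6.5² + 14.2² - 8.9²)/(2·6.5·14.2) = 164.68/184.6 = 0.892091
C = arccos(0.892091) = 26.86°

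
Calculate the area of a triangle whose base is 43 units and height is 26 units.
Area = (1/2) * base * height
Area = (1/2) * 43 * 26
Area = 559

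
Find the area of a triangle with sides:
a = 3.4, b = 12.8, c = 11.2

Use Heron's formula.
s = (a+b+c)/2 = (3.4+12.8+11.2)/2 = 13.7
A = √(s(s-a)(s-b)(s-c)) = √(13.7·10.3·0.9·2.5)
A = √317.497 = 17.82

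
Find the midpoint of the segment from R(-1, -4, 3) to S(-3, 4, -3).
Midpoint = ((-1-3)/2, (-4+4)/2, (3-3)/2) = (-2, 0, 0)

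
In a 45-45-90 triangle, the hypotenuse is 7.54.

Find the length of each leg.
In a 45-45-90 triangle, hypotenuse = leg·√2  →  leg = hypotenuse/√2
leg = 7.54/√2 = 5.332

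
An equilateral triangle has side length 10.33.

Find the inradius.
For an equilateral triangle, r = s/(2√3) where s is the side.
r = 10.33/(2√3) = 10.33/3.464102 = 2.982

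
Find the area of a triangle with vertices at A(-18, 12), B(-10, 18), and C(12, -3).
Using the coordinate formula: Area = (1/2)|x₁(y₂-y₃) + x₂(y₃-y₁) + x₃(y₁-y₂)|
Area = (1/2)|(-18)(18-(-3)) + (-10)((-3)-12) + 12(12-18)|
Area = (1/2)|(-18)*21 + (-10)*(-15) + 12*(-6)|
Area = (1/2)|(-378) + 150 + (-72)|
Area = (1/2)*300 = 150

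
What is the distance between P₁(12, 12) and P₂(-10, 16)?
Using the distance formula: d = sqrt((x₂-x₁)² + (y₂-y₁)²)
dx = (-10) - 12 = -22
dy = 16 - 12 = 4
d = sqrt((-22)² + 4²) = sqrt(484 + 16) = sqrt(500) = 22.36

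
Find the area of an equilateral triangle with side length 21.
Area = (sqrt(3)/4) * s²
Area = (sqrt(3)/4) * 21²
Area = (sqrt(3)/4) * 441
Area = 190.96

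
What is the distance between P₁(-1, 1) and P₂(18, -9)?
Using the distance formula: d = sqrt((x₂-x₁)² + (y₂-y₁)²)
dx = 18 - (-1) = 19
dy = (-9) - 1 = -10
d = sqrt(19² + (-10)²) = sqrt(361 + 100) = sqrt(461) = 21.47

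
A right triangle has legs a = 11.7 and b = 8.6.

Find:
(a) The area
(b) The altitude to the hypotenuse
(a) Area = ½ab = ½·11.7·8.6 = 50.31
(b) Hypotenuse c = √(11.7² + 8.6²) = √210.85 = 14.5207
    Area = ½·c·h_c  →  h_c = 2·Area/c = 2·50.31/14.5207 = 6.929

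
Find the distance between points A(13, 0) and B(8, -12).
Using the distance formula: d = sqrt((x₂-x₁)² + (y₂-y₁)²)
dx = 8 - 13 = -5
dy = (-12) - 0 = -12
d = sqrt((-5)² + (-12)²) = sqrt(25 + 144) = sqrt(169) = 13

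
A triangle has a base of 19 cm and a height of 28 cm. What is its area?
Area = (1/2) * base * height
Area = (1/2) * 19 * 28
Area = 266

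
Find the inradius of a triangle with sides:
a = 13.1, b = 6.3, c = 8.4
s = (a+b+c)/2 = (13.1+6.3+8.4)/2 = 13.9
Area = √(s(s-a)(s-b)(s-c)) = √(13.9·0.8·7.6·5.5) = 21.5596
r = Area/s = 21.5596/13.9 = 1.551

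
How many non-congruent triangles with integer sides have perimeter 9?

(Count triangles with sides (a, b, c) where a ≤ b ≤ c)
With a ≤ b ≤ c and a + b + c = 9, the triangle inequality a + b > c gives c < 9/2, so c ≤ 4.
Iterate a from 1 to ⌊p/3⌋ = 3; for each a, b ranges from a to ⌊(p−a)/2⌋ with c = p − a − b, keeping only c ≥ b.
Triples: (1, 4, 4), (2, 3, 4), (3, 3, 3)
Count = 3 triangles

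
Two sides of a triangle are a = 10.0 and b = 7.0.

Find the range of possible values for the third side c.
By the triangle inequality: |a - b| < c < a + b
|10.0 - 7.0| < c < 10.0 + 7.0
3 < c < 17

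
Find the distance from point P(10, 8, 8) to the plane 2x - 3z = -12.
d = |2(10) + 0(8) + (-3)(8) - (-12)| / √(2² + 0² + (-3)²) = 8/√13 = 2.219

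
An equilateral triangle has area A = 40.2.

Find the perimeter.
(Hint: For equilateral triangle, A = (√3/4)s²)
A = (√3/4)s²  →  s² = 4A/√3 = 4·40.2/√3 = 92.8379
s = 9.63524
Perimeter = 3s = 28.91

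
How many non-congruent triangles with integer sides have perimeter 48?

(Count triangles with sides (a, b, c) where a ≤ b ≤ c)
With a ≤ b ≤ c and a + b + c = 48, the triangle inequality a + b > c gives c < 48/2, so c ≤ 23.
Iterate a from 1 to ⌊p/3⌋ = 16; for each a, b ranges from a to ⌊(p−a)/2⌋ with c = p − a − b, keeping only c ≥ b.
Triples: (2, 23, 23), (3, 22, 23), (4, 21, 23), …
Count = 48 triangles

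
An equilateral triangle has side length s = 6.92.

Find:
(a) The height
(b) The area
(a) Height h = s·√3/2 = 6.92·√3/2 = 5.993
(b) Area = (√3/4)·s² = (√3/4)·6.92² = (√3/4)·47.8864 = 20.74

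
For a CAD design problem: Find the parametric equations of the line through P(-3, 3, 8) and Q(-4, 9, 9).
Direction vector d = Q - P = (-1, 6, 1)
x = -3 - t, y = 3 + 6t, z = 8 + t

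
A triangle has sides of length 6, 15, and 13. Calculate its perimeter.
Perimeter = sum of all sides
Perimeter = 6 + 15 + 13
Perimeter = 34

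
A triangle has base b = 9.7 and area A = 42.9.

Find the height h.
A = ½bh  →  h = 2A/b
h = 2·42.9/9.7 = 8.845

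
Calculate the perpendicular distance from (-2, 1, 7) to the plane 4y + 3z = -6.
d = |0(-2) + 4(1) + 3(7) - (-6)| / √(0² + 4² + 3²) = 31/√25 = 6.2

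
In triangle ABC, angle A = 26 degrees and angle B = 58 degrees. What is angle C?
Sum of angles in a triangle = 180 degrees
Third angle = 180 - 26 - 58
Third angle = 96 degrees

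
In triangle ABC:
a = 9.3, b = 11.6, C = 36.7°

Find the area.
Using A = ½ab·sin(C):
A = ½·9.3·11.6·sin(36.7°) = ½·107.88·0.597625 = 32.24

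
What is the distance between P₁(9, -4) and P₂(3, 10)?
Using the distance formula: d = sqrt((x₂-x₁)² + (y₂-y₁)²)
dx = 3 - 9 = -6
dy = 10 - (-4) = 14
d = sqrt((-6)² + 14²) = sqrt(36 + 196) = sqrt(232) = 15.23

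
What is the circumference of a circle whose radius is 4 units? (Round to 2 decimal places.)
Circumference = 2 * pi * r
Circumference = 2 * pi * 4
Circumference = 25.13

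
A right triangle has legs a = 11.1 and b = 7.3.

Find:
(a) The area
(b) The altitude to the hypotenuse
(a) Area = ½ab = ½·11.1·7.3 = 40.515
(b) Hypotenuse c = √(11.1² + 7.3²) = √176.5 = 13.2853
    Area = ½·c·h_c  →  h_c = 2·Area/c = 2·40.515/13.2853 = 6.099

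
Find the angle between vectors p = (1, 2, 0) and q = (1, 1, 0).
p·q = 3, |p|² = 5, |q|² = 2
cos θ = 3/√10 ≈ 0.9487
θ ≈ 18.43°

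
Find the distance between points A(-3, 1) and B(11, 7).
Using the distance formula: d = sqrt((x₂-x₁)² + (y₂-y₁)²)
dx = 11 - (-3) = 14
dy = 7 - 1 = 6
d = sqrt(14² + 6²) = sqrt(196 + 36) = sqrt(232) = 15.23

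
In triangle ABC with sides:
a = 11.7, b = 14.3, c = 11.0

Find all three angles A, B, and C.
By the law of cosines:
cos(A) = (b² + c² - a²)/(2bc) = 0.599491  →  A = 53.17°
cos(B) = (a² + c² - b²)/(2ac) = 0.207459  →  B = 78.03°
cos(C) = (a² + b² - c²)/(2ab) = 0.658598  →  C = 48.81°
Check: A + B + C = 180.0° ✓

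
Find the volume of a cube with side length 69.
Volume = s³
Volume = 69³
Volume = 328509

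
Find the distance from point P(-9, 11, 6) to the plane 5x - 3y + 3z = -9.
d = |5(-9) + (-3)(11) + 3(6) - (-9)| / √(5² + (-3)² + 3²) = 51/√43 = 7.777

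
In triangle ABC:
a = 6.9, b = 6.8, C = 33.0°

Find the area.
Using A = ½ab·sin(C):
A = ½·6.9·6.8·sin(33.0°) = ½·46.92·0.544639 = 12.78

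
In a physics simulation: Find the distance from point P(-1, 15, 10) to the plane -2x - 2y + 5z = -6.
d = |(-2)(-1) + (-2)(15) + 5(10) - (-6)| / √((-2)² + (-2)² + 5²) = 28/√33 = 4.874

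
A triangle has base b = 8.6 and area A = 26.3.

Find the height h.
A = ½bh  →  h = 2A/b
h = 2·26.3/8.6 = 6.116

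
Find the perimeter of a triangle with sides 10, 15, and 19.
Perimeter = sum of all sides
Perimeter = 10 + 15 + 19
Perimeter = 44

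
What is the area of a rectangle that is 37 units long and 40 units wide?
Area = length * width
Area = 37 * 40
Area = 1480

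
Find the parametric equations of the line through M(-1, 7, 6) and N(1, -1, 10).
Direction vector d = N - M = (2, -8, 4)
x = -1 + 2t, y = 7 - 8t, z = 6 + 4t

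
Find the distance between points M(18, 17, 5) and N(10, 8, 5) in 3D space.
d = √[(-8)² + (-9)² + (0)²] = √145 = 12.04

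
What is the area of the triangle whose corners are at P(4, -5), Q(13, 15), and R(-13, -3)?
Using the coordinate formula: Area = (1/2)|x₁(y₂-y₃) + x₂(y₃-y₁) + x₃(y₁-y₂)|
Area = (1/2)|4(15-(-3)) + 13((-3)-(-5)) + (-13)((-5)-15)|
Area = (1/2)|4*18 + 13*2 + (-13)*(-20)|
Area = (1/2)|72 + 26 + 260|
Area = (1/2)*358 = 179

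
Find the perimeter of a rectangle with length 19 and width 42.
Perimeter = 2 * (length + width)
Perimeter = 2 * (19 + 42)
Perimeter = 2 * 61
Perimeter = 122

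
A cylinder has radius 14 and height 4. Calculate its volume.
Volume = pi * r² * h
Volume = pi * 14² * 4
Volume = pi * 196 * 4
Volume = pi * 784
Volume = 2463.01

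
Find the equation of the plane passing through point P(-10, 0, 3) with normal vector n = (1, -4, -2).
d = n·P = (1)(-10) + (-4)(0) + (-2)(3) = -16
Plane: x - 4y - 2z = -16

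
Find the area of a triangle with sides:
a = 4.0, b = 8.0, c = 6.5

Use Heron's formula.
s = (a+b+c)/2 = (4.0+8.0+6.5)/2 = 9.25
A = √(s(s-a)(s-b)(s-c)) = √(9.25·5.25·1.25·2.75)
A = √166.934 = 12.92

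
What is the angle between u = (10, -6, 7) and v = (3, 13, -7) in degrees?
u·v = -97, |u|² = 185, |v|² = 227
cos θ = -97/√41995 ≈ -0.4733
θ ≈ 118.3°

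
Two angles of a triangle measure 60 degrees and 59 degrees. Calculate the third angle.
Sum of angles in a triangle = 180 degrees
Third angle = 180 - 60 - 59
Third angle = 61 degrees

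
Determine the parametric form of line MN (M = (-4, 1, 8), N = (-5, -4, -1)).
Direction vector d = N - M = (-1, -5, -9)
x = -4 - t, y = 1 - 5t, z = 8 - 9t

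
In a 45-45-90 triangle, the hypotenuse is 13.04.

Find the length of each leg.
In a 45-45-90 triangle, hypotenuse = leg·√2  →  leg = hypotenuse/√2
leg = 13.04/√2 = 9.221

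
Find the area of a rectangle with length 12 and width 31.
Area = length * width
Area = 12 * 31
Area = 372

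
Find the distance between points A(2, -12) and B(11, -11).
Using the distance formula: d = sqrt((x₂-x₁)² + (y₂-y₁)²)
dx = 11 - 2 = 9
dy = (-11) - (-12) = 1
d = sqrt(9² + 1²) = sqrt(81 + 1) = sqrt(82) = 9.06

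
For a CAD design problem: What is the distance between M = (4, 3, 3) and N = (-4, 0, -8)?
d = √[(-8)² + (-3)² + (-11)²] = √194 = 13.93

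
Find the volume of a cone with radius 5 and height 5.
Volume = (1/3) * pi * r² * h
Volume = (1/3) * pi * 5² * 5
Volume = (1/3) * pi * 25 * 5
Volume = (1/3) * pi * 125
Volume = 130.90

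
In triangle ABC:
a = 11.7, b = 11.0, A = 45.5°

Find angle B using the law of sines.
sin(B)/b = sin(A)/a
sin(B) = b·sin(A)/a = 11.0·sin(45.5°)/11.7 = 0.670577
B = arcsin(0.670577) = 42.11°  (b ≤ a, so B ≤ A and the acute solution is unique)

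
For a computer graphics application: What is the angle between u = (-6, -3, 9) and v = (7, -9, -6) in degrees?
u·v = -69, |u|² = 126, |v|² = 166
cos θ = -69/√20916 ≈ -0.4771
θ ≈ 118.5°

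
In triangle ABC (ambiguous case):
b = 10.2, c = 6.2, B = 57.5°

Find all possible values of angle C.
sin(C)/c = sin(B)/b  →  sin(C) = c·sin(B)/b = 6.2·sin(57.5°)/10.2 = 0.512650
C₁ = arcsin(0.512650) = 30.84°,  C₂ = 180° - C₁ = 149.16°
Check C₂: A = 180° - 57.5° - 149.16° = -26.66° ≤ 0, rejected
C = 30.84° (one solution)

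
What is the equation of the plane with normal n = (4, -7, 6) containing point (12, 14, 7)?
d = n·P = (4)(12) + (-7)(14) + (6)(7) = -8
Plane: 4x - 7y + 6z = -8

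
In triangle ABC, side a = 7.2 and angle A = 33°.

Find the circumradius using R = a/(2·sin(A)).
R = a/(2·sin(A)) = 7.2/(2·sin(33°))
R = 7.2/(2·0.544639) = 7.2/1.089278 = 6.61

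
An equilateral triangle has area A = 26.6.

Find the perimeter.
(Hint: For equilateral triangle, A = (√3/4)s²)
A = (√3/4)s²  →  s² = 4A/√3 = 4·26.6/√3 = 61.4301
s = 7.83773
Perimeter = 3s = 23.51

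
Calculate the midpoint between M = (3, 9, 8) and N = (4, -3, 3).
Midpoint = ((3+4)/2, (9-3)/2, (8+3)/2) = (3.5, 3, 5.5)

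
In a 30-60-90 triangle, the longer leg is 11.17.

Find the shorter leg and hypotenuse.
In a 30-60-90 triangle, sides are in ratio 1 : √3 : 2.
Long leg = short leg·√3  →  short leg = 11.17/√3 = 6.449
Hypotenuse = 2·(short leg) = 2·11.17/√3 = 12.9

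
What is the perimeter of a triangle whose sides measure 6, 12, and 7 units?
Perimeter = sum of all sides
Perimeter = 6 + 12 + 7
Perimeter = 25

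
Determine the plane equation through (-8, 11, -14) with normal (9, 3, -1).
d = n·P = (9)(-8) + (3)(11) + (-1)(-14) = -25
Plane: 9x + 3y - z = -25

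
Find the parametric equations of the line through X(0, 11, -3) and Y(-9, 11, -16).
Direction vector d = Y - X = (-9, 0, -13)
x = 0 - 9t, y = 11, z = -3 - 13t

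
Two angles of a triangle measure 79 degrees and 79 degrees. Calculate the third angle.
Sum of angles in a triangle = 180 degrees
Third angle = 180 - 79 - 79
Third angle = 22 degrees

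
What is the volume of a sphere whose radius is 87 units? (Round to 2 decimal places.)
Volume = (4/3) * pi * r³
Volume = (4/3) * pi * 87³
Volume = (4/3) * pi * 658503
Volume = 2758330.92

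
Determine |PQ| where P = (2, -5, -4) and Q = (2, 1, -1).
d = √[(0)² + (6)² + (3)²] = √45 = 6.708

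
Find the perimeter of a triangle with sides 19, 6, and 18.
Perimeter = sum of all sides
Perimeter = 19 + 6 + 18
Perimeter = 43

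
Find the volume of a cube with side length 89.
Volume = s³
Volume = 89³
Volume = 704969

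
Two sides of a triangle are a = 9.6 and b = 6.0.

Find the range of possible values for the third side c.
By the triangle inequality: |a - b| < c < a + b
|9.6 - 6.0| < c < 9.6 + 6.0
3.6 < c < 15.6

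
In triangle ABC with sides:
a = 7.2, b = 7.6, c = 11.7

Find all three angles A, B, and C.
By the law of cosines:
cos(A) = (b² + c² - a²)/(2bc) = 0.803025  →  A = 36.58°
cos(B) = (a² + c² - b²)/(2ac) = 0.777362  →  B = 38.98°
cos(C) = (a² + b² - c²)/(2ab) = -0.249360  →  C = 104.4°
Check: A + B + C = 180.0° ✓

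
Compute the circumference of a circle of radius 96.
Circumference = 2 * pi * r
Circumference = 2 * pi * 96
Circumference = 603.19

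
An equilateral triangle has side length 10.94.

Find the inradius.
For an equilateral triangle, r = s/(2√3) where s is the side.
r = 10.94/(2√3) = 10.94/3.464102 = 3.158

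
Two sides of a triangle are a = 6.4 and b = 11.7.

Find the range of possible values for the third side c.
By the triangle inequality: |a - b| < c < a + b
|6.4 - 11.7| < c < 6.4 + 11.7
5.3 < c < 18.1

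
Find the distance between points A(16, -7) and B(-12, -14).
Using the distance formula: d = sqrt((x₂-x₁)² + (y₂-y₁)²)
dx = (-12) - 16 = -28
dy = (-14) - (-7) = -7
d = sqrt((-28)² + (-7)²) = sqrt(784 + 49) = sqrt(833) = 28.86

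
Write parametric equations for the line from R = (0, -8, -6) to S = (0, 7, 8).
Direction vector d = S - R = (0, 15, 14)
x = 0, y = -8 + 15t, z = -6 + 14t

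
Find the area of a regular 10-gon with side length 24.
For a regular 10-gon with side length s = 24:
Apothem a = s / (2*tan(pi/10)) = 24 / (2*tan(pi/10)) ≈ 36.9322
Perimeter P = 10 * 24 = 240
Area = (1/2) * P * a = (1/2) * 240 * 36.9322 = 4431.86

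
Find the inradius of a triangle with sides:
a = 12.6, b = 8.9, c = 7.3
s = (a+b+c)/2 = (12.6+8.9+7.3)/2 = 14.4
Area = √(s(s-a)(s-b)(s-c)) = √(14.4·1.8·5.5·7.1) = 31.8147
r = Area/s = 31.8147/14.4 = 2.209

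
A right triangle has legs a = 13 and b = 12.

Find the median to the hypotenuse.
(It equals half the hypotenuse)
Hypotenuse c = √(13² + 12²) = √313 = 17.6918
Median to hypotenuse = c/2 = 8.846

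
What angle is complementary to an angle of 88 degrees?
Complementary angles sum to 90 degrees.
Other angle = 90 - 88
Other angle = 2 degrees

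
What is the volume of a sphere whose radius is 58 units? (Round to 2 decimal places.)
Volume = (4/3) * pi * r³
Volume = (4/3) * pi * 58³
Volume = (4/3) * pi * 195112
Volume = 817283.23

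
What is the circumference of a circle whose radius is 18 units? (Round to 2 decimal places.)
Circumference = 2 * pi * r
Circumference = 2 * pi * 18
Circumference = 113.10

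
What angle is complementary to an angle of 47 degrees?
Complementary angles sum to 90 degrees.
Other angle = 90 - 47
Other angle = 43 degrees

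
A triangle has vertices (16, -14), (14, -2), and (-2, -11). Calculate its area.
Using the coordinate formula: Area = (1/2)|x₁(y₂-y₃) + x₂(y₃-y₁) + x₃(y₁-y₂)|
Area = (1/2)|16((-2)-(-11)) + 14((-11)-(-14)) + (-2)((-14)-(-2))|
Area = (1/2)|16*9 + 14*3 + (-2)*(-12)|
Area = (1/2)|144 + 42 + 24|
Area = (1/2)*210 = 105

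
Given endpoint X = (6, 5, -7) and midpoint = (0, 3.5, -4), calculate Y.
Y = (2×0 - 6, 2×3.5 - 5, 2×(-4) - (-7)) = (-6, 2, -1)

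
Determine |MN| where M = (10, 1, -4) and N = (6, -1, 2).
d = √[(-4)² + (-2)² + (6)²] = √56 = 7.483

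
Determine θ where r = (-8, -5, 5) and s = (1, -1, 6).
r·s = 27, |r|² = 114, |s|² = 38
cos θ = 27/√4332 ≈ 0.4102
θ ≈ 65.78°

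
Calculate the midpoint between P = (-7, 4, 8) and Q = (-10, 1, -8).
Midpoint = ((-7-10)/2, (4+1)/2, (8-8)/2) = (-8.5, 2.5, 0)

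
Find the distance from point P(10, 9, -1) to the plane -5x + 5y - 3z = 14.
d = |(-5)(10) + 5(9) + (-3)(-1) - (14)| / √((-5)² + 5² + (-3)²) = 16/√59 = 2.083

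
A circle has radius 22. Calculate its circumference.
Circumference = 2 * pi * r
Circumference = 2 * pi * 22
Circumference = 138.23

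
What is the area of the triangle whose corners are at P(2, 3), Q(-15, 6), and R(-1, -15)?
Using the coordinate formula: Area = (1/2)|x₁(y₂-y₃) + x₂(y₃-y₁) + x₃(y₁-y₂)|
Area = (1/2)|2(6-(-15)) + (-15)((-15)-3) + (-1)(3-6)|
Area = (1/2)|2*21 + (-15)*(-18) + (-1)*(-3)|
Area = (1/2)|42 + 270 + 3|
Area = (1/2)*315 = 157.50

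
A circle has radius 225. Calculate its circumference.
Circumference = 2 * pi * r
Circumference = 2 * pi * 225
Circumference = 1413.72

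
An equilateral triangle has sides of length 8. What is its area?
Area = (sqrt(3)/4) * s²
Area = (sqrt(3)/4) * 8²
Area = (sqrt(3)/4) * 64
Area = 27.71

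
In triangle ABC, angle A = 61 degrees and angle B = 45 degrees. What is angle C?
Sum of angles in a triangle = 180 degrees
Third angle = 180 - 61 - 45
Third angle = 74 degrees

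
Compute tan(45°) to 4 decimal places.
tan(45 degrees) = 1
Decimal approximation: 1.0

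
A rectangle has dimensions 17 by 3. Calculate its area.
Area = length * width
Area = 17 * 3
Area = 51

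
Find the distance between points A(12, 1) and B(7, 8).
Using the distance formula: d = sqrt((x₂-x₁)² + (y₂-y₁)²)
dx = 7 - 12 = -5
dy = 8 - 1 = 7
d = sqrt((-5)² + 7²) = sqrt(25 + 49) = sqrt(74) = 8.60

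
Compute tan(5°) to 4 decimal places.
tan(5 degrees) = 0.0875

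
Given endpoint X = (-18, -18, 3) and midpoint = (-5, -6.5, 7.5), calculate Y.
Y = (2×(-5) - (-18), 2×(-6.5) - (-18), 2×7.5 - 3) = (8, 5, 12)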